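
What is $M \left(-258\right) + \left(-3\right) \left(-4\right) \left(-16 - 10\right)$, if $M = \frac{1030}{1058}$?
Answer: $- \frac{297918}{529} \approx -563.17$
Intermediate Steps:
$M = \frac{515}{529}$ ($M = 1030 \cdot \frac{1}{1058} = \frac{515}{529} \approx 0.97353$)
$M \left(-258\right) + \left(-3\right) \left(-4\right) \left(-16 - 10\right) = \frac{515}{529} \left(-258\right) + \left(-3\right) \left(-4\right) \left(-16 - 10\right) = - \frac{132870}{529} + 12 \left(-26\right) = - \frac{132870}{529} - 312 = - \frac{297918}{529}$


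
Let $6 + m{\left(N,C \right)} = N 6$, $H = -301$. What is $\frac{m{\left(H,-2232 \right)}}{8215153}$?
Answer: $- \frac{1812}{8215153} \approx -0.00022057$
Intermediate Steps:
$m{\left(N,C \right)} = -6 + 6 N$ ($m{\left(N,C \right)} = -6 + N 6 = -6 + 6 N$)
$\frac{m{\left(H,-2232 \right)}}{8215153} = \frac{-6 + 6 \left(-301\right)}{8215153} = \left(-6 - 1806\right) \frac{1}{8215153} = \left(-1812\right) \frac{1}{8215153} = - \frac{1812}{8215153}$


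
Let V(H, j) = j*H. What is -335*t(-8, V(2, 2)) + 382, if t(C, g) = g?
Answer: -958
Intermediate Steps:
V(H, j) = H*j
-335*t(-8, V(2, 2)) + 382 = -670*2 + 382 = -335*4 + 382 = -1340 + 382 = -958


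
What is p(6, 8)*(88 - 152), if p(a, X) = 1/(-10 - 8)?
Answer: 32/9 ≈ 3.5556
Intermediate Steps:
p(a, X) = -1/18 (p(a, X) = 1/(-18) = -1/18)
p(6, 8)*(88 - 152) = -(88 - 152)/18 = -1/18*(-64) = 32/9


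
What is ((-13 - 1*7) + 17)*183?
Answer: -549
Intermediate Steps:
((-13 - 1*7) + 17)*183 = ((-13 - 7) + 17)*183 = (-20 + 17)*183 = -3*183 = -549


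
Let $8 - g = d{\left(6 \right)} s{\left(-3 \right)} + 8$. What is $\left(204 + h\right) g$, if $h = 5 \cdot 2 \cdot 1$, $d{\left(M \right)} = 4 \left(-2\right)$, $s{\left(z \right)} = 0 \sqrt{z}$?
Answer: $0$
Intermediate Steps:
$s{\left(z \right)} = 0$
$d{\left(M \right)} = -8$
$h = 10$ ($h = 10 \cdot 1 = 10$)
$g = 0$ ($g = 8 - \left(\left(-8\right) 0 + 8\right) = 8 - \left(0 + 8\right) = 8 - 8 = 0$)
$\left(204 + h\right) g = \left(204 + 10\right) 0 = 214 \cdot 0 = 0$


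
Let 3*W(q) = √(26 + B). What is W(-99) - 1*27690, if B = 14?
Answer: -27690 + 2*√10/3 ≈ -27688.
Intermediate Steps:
W(q) = 2*√10/3 (W(q) = √(26 + 14)/3 = √40/3 = (2*√10)/3 = 2*√10/3)
W(-99) - 1*27690 = 2*√10/3 - 1*27690 = 2*√10/3 - 27690 = -27690 + 2*√10/3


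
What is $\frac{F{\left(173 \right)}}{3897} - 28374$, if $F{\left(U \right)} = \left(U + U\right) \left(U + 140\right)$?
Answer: $- \frac{110465180}{3897} \approx -28346.0$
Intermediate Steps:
$F{\left(U \right)} = 2 U \left(140 + U\right)$
$\frac{F{\left(173 \right)}}{3897} - 28374 = \frac{2 \cdot 173 \left(140 + 173\right)}{3897} - 28374 = 2 \cdot 173 \cdot 313 \cdot \frac{1}{3897} - 28374 = 108298 \cdot \frac{1}{3897} - 28374 = \frac{108298}{3897} - 28374 = - \frac{110465180}{3897}$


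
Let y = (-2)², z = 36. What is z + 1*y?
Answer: 40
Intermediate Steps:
y = 4
z + 1*y = 36 + 1*4 = 36 + 4 = 40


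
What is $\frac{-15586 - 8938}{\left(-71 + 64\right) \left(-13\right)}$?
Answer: $- \frac{24524}{91} \approx -269.49$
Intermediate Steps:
$\frac{-15586 - 8938}{\left(-71 + 64\right) \left(-13\right)} = - \frac{24524}{\left(-7\right) \left(-13\right)} = - \frac{24524}{91}$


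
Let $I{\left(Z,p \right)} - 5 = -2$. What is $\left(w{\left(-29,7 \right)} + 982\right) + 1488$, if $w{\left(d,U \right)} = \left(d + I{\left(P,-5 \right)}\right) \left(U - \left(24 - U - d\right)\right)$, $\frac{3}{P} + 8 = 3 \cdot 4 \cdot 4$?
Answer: $3484$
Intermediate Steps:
$P = \frac{3}{40}$ ($P = \frac{3}{-8 + 3 \cdot 4 \cdot 4} = \frac{3}{-8 + 12 \cdot 4} = \frac{3}{-8 + 48} = \frac{3}{40} \approx 0.075$)
$I{\left(Z,p \right)} = 3$ ($I{\left(Z,p \right)} = 5 - 2 = 3$)
$w{\left(d,U \right)} = \left(3 + d\right) \left(-24 + d + 2 U\right)$ ($w{\left(d,U \right)} = \left(d + 3\right) \left(U - \left(24 - U - d\right)\right) = \left(3 + d\right) \left(U - \left(24 - U - d\right)\right) = \left(3 + d\right) \left(U + \left(-24 + U + d\right)\right) = \left(3 + d\right) \left(-24 + d + 2 U\right)$)
$\left(w{\left(-29,7 \right)} + 982\right) + 1488 = \left(\left(-72 + \left(-29\right)^{2} - -609 + 6 \cdot 7 + 2 \cdot 7 \left(-29\right)\right) + 982\right) + 1488 = \left(\left(-72 + 841 + 609 + 42 - 406\right) + 982\right) + 1488 = \left(1014 + 982\right) + 1488 = 1996 + 1488 = 3484$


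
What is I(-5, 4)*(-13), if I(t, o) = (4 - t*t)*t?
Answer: -1365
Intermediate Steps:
I(t, o) = t*(4 - t²) (I(t, o) = (4 - t²)*t = t*(4 - t²))
I(-5, 4)*(-13) = -5*(4 - 1*(-5)²)*(-13) = -5*(4 - 1*25)*(-13) = -5*(4 - 25)*(-13) = -5*(-21)*(-13) = 105*(-13) = -1365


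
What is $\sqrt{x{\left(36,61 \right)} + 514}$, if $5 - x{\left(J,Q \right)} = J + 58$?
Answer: $5 \sqrt{17} \approx 20.616$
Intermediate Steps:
$x{\left(J,Q \right)} = -53 - J$ ($x{\left(J,Q \right)} = 5 - \left(J + 58\right) = 5 - \left(58 + J\right) = -53 - J$)
$\sqrt{x{\left(36,61 \right)} + 514} = \sqrt{\left(-53 - 36\right) + 514} = \sqrt{-89 + 514} = \sqrt{425} = 5 \sqrt{17}$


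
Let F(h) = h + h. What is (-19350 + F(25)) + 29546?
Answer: 10246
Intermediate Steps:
F(h) = 2*h
(-19350 + F(25)) + 29546 = (-19350 + 2*25) + 29546 = (-19350 + 50) + 29546 = -19300 + 29546 = 10246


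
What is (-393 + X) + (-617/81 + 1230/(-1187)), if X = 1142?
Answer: 71182094/96147 ≈ 740.35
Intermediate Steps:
(-393 + X) + (-617/81 + 1230/(-1187)) = (-393 + 1142) + (-617/81 + 1230/(-1187)) = 749 + (-617*1/81 + 1230*(-1/1187)) = 749 + (-617/81 - 1230/1187) = 749 - 832009/96147 = 71182094/96147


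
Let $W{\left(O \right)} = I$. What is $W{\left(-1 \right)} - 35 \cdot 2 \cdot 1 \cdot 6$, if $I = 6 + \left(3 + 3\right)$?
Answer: $-408$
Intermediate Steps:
$I = 12$ ($I = 6 + 6 = 12$)
$W{\left(O \right)} = 12$
$W{\left(-1 \right)} - 35 \cdot 2 \cdot 1 \cdot 6 = 12 - 35 \cdot 2 \cdot 1 \cdot 6 = 12 - 35 \cdot 2 \cdot 6 = 12 - 420 = -408$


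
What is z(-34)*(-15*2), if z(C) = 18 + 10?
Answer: -840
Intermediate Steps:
z(C) = 28
z(-34)*(-15*2) = 28*(-15*2) = 28*(-30) = -840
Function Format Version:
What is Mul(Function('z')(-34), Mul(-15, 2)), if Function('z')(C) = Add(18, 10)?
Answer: -840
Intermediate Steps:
Function('z')(C) = 28
Mul(Function('z')(-34), Mul(-15, 2)) = Mul(28, Mul(-15, 2)) = Mul(28, -30) = -840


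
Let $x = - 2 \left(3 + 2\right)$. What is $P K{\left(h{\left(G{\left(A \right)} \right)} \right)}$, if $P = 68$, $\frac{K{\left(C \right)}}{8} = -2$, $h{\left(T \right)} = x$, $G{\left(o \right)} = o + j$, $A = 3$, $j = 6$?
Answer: $-1088$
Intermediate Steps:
$G{\left(o \right)} = 6 + o$ ($G{\left(o \right)} = o + 6 = 6 + o$)
$x = -10$ ($x = \left(-2\right) 5 = -10$)
$h{\left(T \right)} = -10$
$K{\left(C \right)} = -16$ ($K{\left(C \right)} = 8 \left(-2\right) = -16$)
$P K{\left(h{\left(G{\left(A \right)} \right)} \right)} = 68 \left(-16\right) = -1088$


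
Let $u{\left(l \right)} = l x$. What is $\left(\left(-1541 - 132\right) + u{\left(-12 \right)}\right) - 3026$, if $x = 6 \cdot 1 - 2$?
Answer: $-4747$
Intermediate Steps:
$x = 4$ ($x = 6 - 2 = 4$)
$u{\left(l \right)} = 4 l$ ($u{\left(l \right)} = l 4 = 4 l$)
$\left(\left(-1541 - 132\right) + u{\left(-12 \right)}\right) - 3026 = \left(\left(-1541 - 132\right) + 4 \left(-12\right)\right) - 3026 = \left(\left(-1541 - 132\right) - 48\right) - 3026 = \left(-1673 - 48\right) - 3026 = -1721 - 3026 = -4747$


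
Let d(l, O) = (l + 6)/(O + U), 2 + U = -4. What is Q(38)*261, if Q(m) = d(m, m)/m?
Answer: 2871/304 ≈ 9.4441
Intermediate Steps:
U = -6 (U = -2 - 4 = -6)
d(l, O) = (6 + l)/(-6 + O) (d(l, O) = (l + 6)/(O - 6) = (6 + l)/(-6 + O))
Q(m) = (6 + m)/(m*(-6 + m)) (Q(m) = ((6 + m)/(-6 + m))/m = (6 + m)/(m*(-6 + m)))
Q(38)*261 = ((6 + 38)/(38*(-6 + 38)))*261 = ((1/38)*44/32)*261 = ((1/38)*(1/32)*44)*261 = (11/304)*261 = 2871/304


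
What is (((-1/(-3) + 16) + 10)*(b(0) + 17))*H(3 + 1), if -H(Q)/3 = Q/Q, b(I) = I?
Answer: -1343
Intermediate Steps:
H(Q) = -3 (H(Q) = -3*Q/Q = -3*1 = -3)
(((-1/(-3) + 16) + 10)*(b(0) + 17))*H(3 + 1) = (((-1/(-3) + 16) + 10)*(0 + 17))*(-3) = (((-1*(-⅓) + 16) + 10)*17)*(-3) = (((⅓ + 16) + 10)*17)*(-3) = ((49/3 + 10)*17)*(-3) = ((79/3)*17)*(-3) = (1343/3)*(-3) = -1343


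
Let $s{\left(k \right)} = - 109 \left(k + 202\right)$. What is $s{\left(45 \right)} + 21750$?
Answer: $-5173$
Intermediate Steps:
$s{\left(k \right)} = -22018 - 109 k$ ($s{\left(k \right)} = - 109 \left(202 + k\right) = -22018 - 109 k$)
$s{\left(45 \right)} + 21750 = \left(-22018 - 4905\right) + 21750 = -26923 + 21750 = -5173$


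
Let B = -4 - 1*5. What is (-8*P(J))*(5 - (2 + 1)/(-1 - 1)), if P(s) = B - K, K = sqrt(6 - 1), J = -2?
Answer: 468 + 52*sqrt(5) ≈ 584.28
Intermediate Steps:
B = -9 (B = -4 - 5 = -9)
K = sqrt(5) ≈ 2.2361
P(s) = -9 - sqrt(5)
(-8*P(J))*(5 - (2 + 1)/(-1 - 1)) = (-8*(-9 - sqrt(5)))*(5 - (2 + 1)/(-1 - 1)) = (72 + 8*sqrt(5))*(5 - 3/(-2)) = (72 + 8*sqrt(5))*(5 - 3*(-1)/2) = (72 + 8*sqrt(5))*(5 - 1*(-3/2)) = (72 + 8*sqrt(5))*(5 + 3/2) = (72 + 8*sqrt(5))*(13/2) = 468 + 52*sqrt(5)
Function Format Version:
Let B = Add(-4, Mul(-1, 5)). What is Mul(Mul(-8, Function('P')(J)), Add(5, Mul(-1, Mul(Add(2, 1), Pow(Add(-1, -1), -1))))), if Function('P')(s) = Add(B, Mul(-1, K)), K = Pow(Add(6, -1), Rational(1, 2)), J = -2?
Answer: Add(468, Mul(52, Pow(5, Rational(1, 2)))) ≈ 584.28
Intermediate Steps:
B = -9 (B = Add(-4, -5) = -9)
K = Pow(5, Rational(1, 2)) ≈ 2.2361
Function('P')(s) = Add(-9, Mul(-1, Pow(5, Rational(1, 2))))
Mul(Mul(-8, Function('P')(J)), Add(5, Mul(-1, Mul(Add(2, 1), Pow(Add(-1, -1), -1))))) = Mul(Mul(-8, Add(-9, Mul(-1, Pow(5, Rational(1, 2))))), Add(5, Mul(-1, Mul(Add(2, 1), Pow(Add(-1, -1), -1))))) = Mul(Add(72, Mul(8, Pow(5, Rational(1, 2)))), Add(5, Mul(-1, Mul(3, Pow(-2, -1))))) = Mul(Add(72, Mul(8, Pow(5, Rational(1, 2)))), Add(5, Mul(-1, Mul(3, Rational(-1, 2))))) = Mul(Add(72, Mul(8, Pow(5, Rational(1, 2)))), Add(5, Mul(-1, Rational(-3, 2)))) = Mul(Add(72, Mul(8, Pow(5, Rational(1, 2)))), Add(5, Rational(3, 2))) = Mul(Add(72, Mul(8, Pow(5, Rational(1, 2)))), Rational(13, 2)) = Add(468, Mul(52, Pow(5, Rational(1, 2))))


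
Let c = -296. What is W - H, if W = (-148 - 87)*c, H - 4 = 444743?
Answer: -375187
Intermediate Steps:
H = 444747 (H = 4 + 444743 = 444747)
W = 69560 (W = (-148 - 87)*(-296) = -235*(-296) = 69560)
W - H = 69560 - 1*444747 = 69560 - 444747 = -375187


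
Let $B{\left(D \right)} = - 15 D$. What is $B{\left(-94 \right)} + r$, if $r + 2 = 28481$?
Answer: $29889$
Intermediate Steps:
$r = 28479$ ($r = -2 + 28481 = 28479$)
$B{\left(-94 \right)} + r = \left(-15\right) \left(-94\right) + 28479 = 1410 + 28479 = 29889$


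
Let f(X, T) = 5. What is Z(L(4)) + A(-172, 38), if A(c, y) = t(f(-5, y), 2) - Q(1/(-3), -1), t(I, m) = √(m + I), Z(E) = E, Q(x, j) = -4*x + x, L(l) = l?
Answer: 3 + √7 ≈ 5.6458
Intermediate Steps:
Q(x, j) = -3*x
t(I, m) = √(I + m)
A(c, y) = -1 + √7 (A(c, y) = √(5 + 2) - (-3)/(-3) = √7 - (-3)*(-1)/3 = √7 - 1*1 = √7 - 1 = -1 + √7)
Z(L(4)) + A(-172, 38) = 4 + (-1 + √7) = 3 + √7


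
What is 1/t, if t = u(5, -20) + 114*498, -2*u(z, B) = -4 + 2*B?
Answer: 1/56794 ≈ 1.7607e-5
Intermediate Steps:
u(z, B) = 2 - B (u(z, B) = -(-4 + 2*B)/2 = 2 - B)
t = 56794 (t = (2 - 1*(-20)) + 114*498 = (2 + 20) + 56772 = 22 + 56772 = 56794)
1/t = 1/56794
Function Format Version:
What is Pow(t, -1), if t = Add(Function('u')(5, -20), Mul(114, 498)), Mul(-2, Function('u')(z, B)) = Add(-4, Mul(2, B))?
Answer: Rational(1, 56794) ≈ 1.7607e-5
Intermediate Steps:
Function('u')(z, B) = Add(2, Mul(-1, B)) (Function('u')(z, B) = Mul(Rational(-1, 2), Add(-4, Mul(2, B))) = Add(2, Mul(-1, B)))
t = 56794 (t = Add(Add(2, Mul(-1, -20)), Mul(114, 498)) = Add(Add(2, 20), 56772) = Add(22, 56772) = 56794)
Pow(t, -1) = Pow(56794, -1) = Rational(1, 56794)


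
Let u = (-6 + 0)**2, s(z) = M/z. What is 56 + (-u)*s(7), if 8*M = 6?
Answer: 365/7 ≈ 52.143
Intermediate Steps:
M = 3/4 (M = (1/8)*6 = 3/4 ≈ 0.75000)
s(z) = 3/(4*z)
u = 36 (u = (-6)**2 = 36)
56 + (-u)*s(7) = 56 + (-1*36)*((3/4)/7) = 56 - 27/7 = 365/7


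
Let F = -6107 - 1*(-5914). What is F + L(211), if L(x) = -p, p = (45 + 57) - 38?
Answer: -257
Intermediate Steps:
F = -193 (F = -6107 + 5914 = -193)
p = 64 (p = 102 - 38 = 64)
L(x) = -64 (L(x) = -1*64 = -64)
F + L(211) = -193 - 64 = -257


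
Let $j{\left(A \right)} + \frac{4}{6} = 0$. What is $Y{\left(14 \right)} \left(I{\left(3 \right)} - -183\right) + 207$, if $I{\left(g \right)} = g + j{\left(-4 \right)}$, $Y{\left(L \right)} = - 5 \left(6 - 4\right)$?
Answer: $- \frac{4939}{3} \approx -1646.3$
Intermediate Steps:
$j{\left(A \right)} = - \frac{2}{3}$ ($j{\left(A \right)} = - \frac{2}{3} + 0 = - \frac{2}{3}$)
$Y{\left(L \right)} = -10$ ($Y{\left(L \right)} = \left(-5\right) 2 = -10$)
$I{\left(g \right)} = - \frac{2}{3} + g$ ($I{\left(g \right)} = g - \frac{2}{3} = - \frac{2}{3} + g$)
$Y{\left(14 \right)} \left(I{\left(3 \right)} - -183\right) + 207 = - 10 \left(\left(- \frac{2}{3} + 3\right) - -183\right) + 207 = - 10 \left(\frac{7}{3} + 183\right) + 207 = \left(-10\right) \frac{556}{3} + 207 = - \frac{5560}{3} + 207 = - \frac{4939}{3}$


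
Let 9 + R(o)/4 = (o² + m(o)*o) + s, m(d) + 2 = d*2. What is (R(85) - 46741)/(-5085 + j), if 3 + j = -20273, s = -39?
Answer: -39087/25361 ≈ -1.5412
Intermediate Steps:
j = -20276 (j = -3 - 20273 = -20276)
m(d) = -2 + 2*d (m(d) = -2 + d*2 = -2 + 2*d)
R(o) = -192 + 4*o² + 4*o*(-2 + 2*o) (R(o) = -36 + 4*((o² + (-2 + 2*o)*o) - 39) = -36 + 4*((o² + o*(-2 + 2*o)) - 39) = -36 + 4*(-39 + o² + o*(-2 + 2*o)) = -36 + (-156 + 4*o² + 4*o*(-2 + 2*o)) = -192 + 4*o² + 4*o*(-2 + 2*o))
(R(85) - 46741)/(-5085 + j) = ((-192 - 8*85 + 12*85²) - 46741)/(-5085 - 20276) = ((-192 - 680 + 12*7225) - 46741)/(-25361) = ((-192 - 680 + 86700) - 46741)*(-1/25361) = (85828 - 46741)*(-1/25361) = 39087*(-1/25361) = -39087/25361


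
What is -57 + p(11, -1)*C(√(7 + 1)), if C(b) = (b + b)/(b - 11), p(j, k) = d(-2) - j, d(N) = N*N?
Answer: -6329/113 + 308*√2/113 ≈ -52.154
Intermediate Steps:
d(N) = N²
p(j, k) = 4 - j (p(j, k) = (-2)² - j = 4 - j)
C(b) = 2*b/(-11 + b) (C(b) = (2*b)/(-11 + b) = 2*b/(-11 + b))
-57 + p(11, -1)*C(√(7 + 1)) = -57 + (4 - 1*11)*(2*√(7 + 1)/(-11 + √(7 + 1))) = -57 + (4 - 11)*(2*√8/(-11 + √8)) = -57 - 14*2*√2/(-11 + 2*√2) = -57 - 28*√2/(-11 + 2*√2)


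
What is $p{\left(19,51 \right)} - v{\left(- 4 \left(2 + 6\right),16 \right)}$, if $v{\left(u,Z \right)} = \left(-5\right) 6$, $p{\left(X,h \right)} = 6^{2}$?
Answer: $66$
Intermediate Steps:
$p{\left(X,h \right)} = 36$
$v{\left(u,Z \right)} = -30$
$p{\left(19,51 \right)} - v{\left(- 4 \left(2 + 6\right),16 \right)} = 36 - -30 = 36 + 30 = 66$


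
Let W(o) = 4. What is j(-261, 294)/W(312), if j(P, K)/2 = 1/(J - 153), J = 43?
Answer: -1/220 ≈ -0.0045455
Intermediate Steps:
j(P, K) = -1/55 (j(P, K) = 2/(43 - 153) = 2/(-110) = 2*(-1/110) = -1/55)
j(-261, 294)/W(312) = -1/55/4 = -1/55*¼ = -1/220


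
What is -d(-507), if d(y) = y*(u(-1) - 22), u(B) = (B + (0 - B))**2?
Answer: -11154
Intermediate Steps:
u(B) = 0 (u(B) = (B - B)**2 = 0**2 = 0)
d(y) = -22*y (d(y) = y*(0 - 22) = y*(-22) = -22*y)
-d(-507) = -(-22)*(-507) = -1*11154 = -11154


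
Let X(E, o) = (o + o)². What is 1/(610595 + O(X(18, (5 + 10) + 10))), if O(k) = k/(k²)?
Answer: 2500/1526487501 ≈ 1.6377e-6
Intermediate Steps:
X(E, o) = 4*o² (X(E, o) = (2*o)² = 4*o²)
O(k) = 1/k (O(k) = k/k² = 1/k)
1/(610595 + O(X(18, (5 + 10) + 10))) = 1/(610595 + 1/(4*((5 + 10) + 10)²)) = 1/(610595 + 1/(4*(15 + 10)²)) = 1/(610595 + 1/(4*25²)) = 1/(610595 + 1/(4*625)) = 1/(610595 + 1/2500) = 1/(1526487501/2500) = 2500/1526487501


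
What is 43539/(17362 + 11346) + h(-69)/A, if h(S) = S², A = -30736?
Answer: 300383979/220592272 ≈ 1.3617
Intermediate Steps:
43539/(17362 + 11346) + h(-69)/A = 43539/(17362 + 11346) + (-69)²/(-30736) = 43539/28708 + 4761*(-1/30736) = 43539*(1/28708) - 4761/30736 = 43539/28708 - 4761/30736 = 300383979/220592272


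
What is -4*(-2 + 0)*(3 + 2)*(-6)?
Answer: -240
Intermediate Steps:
-4*(-2 + 0)*(3 + 2)*(-6) = -(-8)*5*(-6) = -4*(-10)*(-6) = 40*(-6) = -240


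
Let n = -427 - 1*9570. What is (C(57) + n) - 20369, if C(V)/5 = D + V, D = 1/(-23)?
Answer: -691868/23 ≈ -30081.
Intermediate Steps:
n = -9997 (n = -427 - 9570 = -9997)
D = -1/23 ≈ -0.043478
C(V) = -5/23 + 5*V (C(V) = 5*(-1/23 + V) = -5/23 + 5*V)
(C(57) + n) - 20369 = ((-5/23 + 5*57) - 9997) - 20369 = ((-5/23 + 285) - 9997) - 20369 = (6550/23 - 9997) - 20369 = -223381/23 - 20369 = -691868/23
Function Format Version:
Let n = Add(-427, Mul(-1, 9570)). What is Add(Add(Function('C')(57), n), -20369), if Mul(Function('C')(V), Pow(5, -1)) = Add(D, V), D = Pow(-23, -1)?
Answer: Rational(-691868, 23) ≈ -30081.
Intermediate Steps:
n = -9997 (n = Add(-427, -9570) = -9997)
D = Rational(-1, 23) ≈ -0.043478
Function('C')(V) = Add(Rational(-5, 23), Mul(5, V)) (Function('C')(V) = Mul(5, Add(Rational(-1, 23), V)) = Add(Rational(-5, 23), Mul(5, V)))
Add(Add(Function('C')(57), n), -20369) = Add(Add(Add(Rational(-5, 23), Mul(5, 57)), -9997), -20369) = Add(Add(Add(Rational(-5, 23), 285), -9997), -20369) = Add(Add(Rational(6550, 23), -9997), -20369) = Add(Rational(-223381, 23), -20369) = Rational(-691868, 23)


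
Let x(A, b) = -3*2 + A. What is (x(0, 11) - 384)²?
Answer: 152100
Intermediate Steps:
x(A, b) = -6 + A
(x(0, 11) - 384)² = ((-6 + 0) - 384)² = (-6 - 384)² = (-390)² = 152100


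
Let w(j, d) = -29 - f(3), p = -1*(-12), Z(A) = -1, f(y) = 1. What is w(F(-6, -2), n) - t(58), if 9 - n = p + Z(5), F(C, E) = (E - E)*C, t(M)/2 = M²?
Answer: -6758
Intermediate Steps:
p = 12
t(M) = 2*M²
F(C, E) = 0 (F(C, E) = 0*C = 0)
n = -2 (n = 9 - (12 - 1) = 9 - 1*11 = 9 - 11 = -2)
w(j, d) = -30 (w(j, d) = -29 - 1*1 = -29 - 1 = -30)
w(F(-6, -2), n) - t(58) = -30 - 2*58² = -30 - 2*3364 = -30 - 1*6728 = -30 - 6728 = -6758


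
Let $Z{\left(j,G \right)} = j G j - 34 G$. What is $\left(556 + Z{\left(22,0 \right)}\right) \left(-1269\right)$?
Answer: $-705564$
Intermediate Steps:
$Z{\left(j,G \right)} = - 34 G + G j^{2}$ ($Z{\left(j,G \right)} = G j j - 34 G = G j^{2} - 34 G = - 34 G + G j^{2}$)
$\left(556 + Z{\left(22,0 \right)}\right) \left(-1269\right) = \left(556 + 0 \left(-34 + 22^{2}\right)\right) \left(-1269\right) = \left(556 + 0 \left(-34 + 484\right)\right) \left(-1269\right) = \left(556 + 0 \cdot 450\right) \left(-1269\right) = \left(556 + 0\right) \left(-1269\right) = 556 \left(-1269\right) = -705564$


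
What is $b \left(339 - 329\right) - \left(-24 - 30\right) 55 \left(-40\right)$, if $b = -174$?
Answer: $-120540$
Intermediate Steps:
$b \left(339 - 329\right) - \left(-24 - 30\right) 55 \left(-40\right) = - 174 \left(339 - 329\right) - \left(-24 - 30\right) 55 \left(-40\right) = \left(-174\right) 10 - \left(-54\right) 55 \left(-40\right) = -1740 - \left(-2970\right) \left(-40\right) = -1740 - 118800 = -120540$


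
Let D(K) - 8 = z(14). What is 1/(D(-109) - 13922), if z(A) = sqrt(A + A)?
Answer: -6957/96799684 - sqrt(7)/96799684 ≈ -7.1897e-5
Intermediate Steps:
z(A) = sqrt(2)*sqrt(A) (z(A) = sqrt(2*A) = sqrt(2)*sqrt(A))
D(K) = 8 + 2*sqrt(7) (D(K) = 8 + sqrt(2)*sqrt(14) = 8 + 2*sqrt(7))
1/(D(-109) - 13922) = 1/((8 + 2*sqrt(7)) - 13922) = 1/(-13914 + 2*sqrt(7))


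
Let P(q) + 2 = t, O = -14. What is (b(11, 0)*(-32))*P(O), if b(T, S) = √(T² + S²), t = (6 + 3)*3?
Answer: -8800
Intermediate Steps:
t = 27 (t = 9*3 = 27)
P(q) = 25 (P(q) = -2 + 27 = 25)
b(T, S) = √(S² + T²)
(b(11, 0)*(-32))*P(O) = (√(0² + 11²)*(-32))*25 = (√(0 + 121)*(-32))*25 = (√121*(-32))*25 = (11*(-32))*25 = -352*25 = -8800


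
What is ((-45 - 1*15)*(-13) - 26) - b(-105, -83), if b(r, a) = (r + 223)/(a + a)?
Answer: 62641/83 ≈ 754.71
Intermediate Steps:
b(r, a) = (223 + r)/(2*a) (b(r, a) = (223 + r)/((2*a)) = (223 + r)*(1/(2*a)) = (223 + r)/(2*a))
((-45 - 1*15)*(-13) - 26) - b(-105, -83) = ((-45 - 1*15)*(-13) - 26) - (223 - 105)/(2*(-83)) = ((-45 - 15)*(-13) - 26) - (-1)*118/(2*83) = (-60*(-13) - 26) - 1*(-59/83) = (780 - 26) + 59/83 = 754 + 59/83 = 62641/83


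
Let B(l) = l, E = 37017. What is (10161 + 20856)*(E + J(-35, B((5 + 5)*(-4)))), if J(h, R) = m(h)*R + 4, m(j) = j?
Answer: 1191704157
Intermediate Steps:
J(h, R) = 4 + R*h (J(h, R) = h*R + 4 = R*h + 4 = 4 + R*h)
(10161 + 20856)*(E + J(-35, B((5 + 5)*(-4)))) = (10161 + 20856)*(37017 + (4 + ((5 + 5)*(-4))*(-35))) = 31017*(37017 + (4 + (10*(-4))*(-35))) = 31017*(37017 + (4 - 40*(-35))) = 31017*(37017 + (4 + 1400)) = 31017*(37017 + 1404) = 31017*38421 = 1191704157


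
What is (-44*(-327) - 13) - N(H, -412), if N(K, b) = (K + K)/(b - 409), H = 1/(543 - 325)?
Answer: 1286404376/89489 ≈ 14375.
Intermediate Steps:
H = 1/218 ≈ 0.0045872
N(K, b) = 2*K/(-409 + b) (N(K, b) = (2*K)/(-409 + b) = 2*K/(-409 + b))
(-44*(-327) - 13) - N(H, -412) = (-44*(-327) - 13) - 2/(218*(-409 - 412)) = (14388 - 13) - 2/(218*(-821)) = 14375 - 2*(-1)/(218*821) = 14375 - 1*(-1/89489) = 14375 + 1/89489 = 1286404376/89489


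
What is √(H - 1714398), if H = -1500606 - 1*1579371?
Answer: 25*I*√7671 ≈ 2189.6*I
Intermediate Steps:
H = -3079977 (H = -1500606 - 1579371 = -3079977)
√(H - 1714398) = √(-3079977 - 1714398) = √(-4794375) = 25*I*√7671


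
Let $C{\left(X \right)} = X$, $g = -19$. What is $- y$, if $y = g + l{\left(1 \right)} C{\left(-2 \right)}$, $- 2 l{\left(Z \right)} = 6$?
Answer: $13$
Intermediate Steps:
$l{\left(Z \right)} = -3$ ($l{\left(Z \right)} = \left(- \frac{1}{2}\right) 6 = -3$)
$y = -13$ ($y = -19 - -6 = -19 + 6 = -13$)
$- y = \left(-1\right) \left(-13\right) = 13$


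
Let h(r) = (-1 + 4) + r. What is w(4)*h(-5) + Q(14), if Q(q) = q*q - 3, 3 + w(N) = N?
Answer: 191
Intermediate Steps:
h(r) = 3 + r
w(N) = -3 + N
Q(q) = -3 + q² (Q(q) = q² - 3 = -3 + q²)
w(4)*h(-5) + Q(14) = (-3 + 4)*(3 - 5) + (-3 + 14²) = 1*(-2) + (-3 + 196) = -2 + 193 = 191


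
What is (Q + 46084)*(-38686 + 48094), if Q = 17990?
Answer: 602808192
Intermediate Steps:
(Q + 46084)*(-38686 + 48094) = (17990 + 46084)*(-38686 + 48094) = 64074*9408 = 602808192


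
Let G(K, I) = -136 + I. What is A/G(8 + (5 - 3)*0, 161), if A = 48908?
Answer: 48908/25 ≈ 1956.3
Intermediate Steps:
A/G(8 + (5 - 3)*0, 161) = 48908/(-136 + 161) = 48908/25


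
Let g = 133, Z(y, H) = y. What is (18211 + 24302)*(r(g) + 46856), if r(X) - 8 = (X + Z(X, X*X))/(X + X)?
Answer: 1992371745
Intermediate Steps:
r(X) = 9 (r(X) = 8 + (X + X)/(X + X) = 8 + (2*X)/((2*X)) = 8 + (2*X)*(1/(2*X)) = 8 + 1 = 9)
(18211 + 24302)*(r(g) + 46856) = (18211 + 24302)*(9 + 46856) = 42513*46865 = 1992371745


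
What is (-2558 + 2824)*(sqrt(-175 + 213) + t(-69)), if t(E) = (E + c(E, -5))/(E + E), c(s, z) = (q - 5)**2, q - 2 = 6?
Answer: 2660/23 + 266*sqrt(38) ≈ 1755.4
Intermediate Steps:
q = 8 (q = 2 + 6 = 8)
c(s, z) = 9 (c(s, z) = (8 - 5)**2 = 3**2 = 9)
t(E) = (9 + E)/(2*E) (t(E) = (E + 9)/(E + E) = (9 + E)/((2*E)) = (9 + E)*(1/(2*E)) = (9 + E)/(2*E))
(-2558 + 2824)*(sqrt(-175 + 213) + t(-69)) = (-2558 + 2824)*(sqrt(-175 + 213) + (1/2)*(9 - 69)/(-69)) = 266*(sqrt(38) + (1/2)*(-1/69)*(-60)) = 266*(sqrt(38) + 10/23) = 266*(10/23 + sqrt(38)) = 2660/23 + 266*sqrt(38)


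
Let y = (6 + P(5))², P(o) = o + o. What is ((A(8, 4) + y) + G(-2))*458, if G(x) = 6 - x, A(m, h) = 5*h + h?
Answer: 131904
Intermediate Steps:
A(m, h) = 6*h
P(o) = 2*o
y = 256 (y = (6 + 2*5)² = (6 + 10)² = 16² = 256)
((A(8, 4) + y) + G(-2))*458 = ((6*4 + 256) + (6 - 1*(-2)))*458 = ((24 + 256) + (6 + 2))*458 = (280 + 8)*458 = 288*458 = 131904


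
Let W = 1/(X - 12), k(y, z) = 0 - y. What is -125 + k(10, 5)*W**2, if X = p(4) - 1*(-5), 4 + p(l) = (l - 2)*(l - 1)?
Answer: -627/5 ≈ -125.40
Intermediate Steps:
p(l) = -4 + (-1 + l)*(-2 + l) (p(l) = -4 + (l - 2)*(l - 1) = -4 + (-2 + l)*(-1 + l) = -4 + (-1 + l)*(-2 + l))
k(y, z) = -y
X = 7 (X = (-2 + 4**2 - 3*4) - 1*(-5) = (-2 + 16 - 12) + 5 = 2 + 5 = 7)
W = -1/5 (W = 1/(7 - 12) = 1/(-5) = -1/5 ≈ -0.20000)
-125 + k(10, 5)*W**2 = -125 + (-1*10)*(-1/5)**2 = -125 - 10*1/25 = -125 - 2/5 = -627/5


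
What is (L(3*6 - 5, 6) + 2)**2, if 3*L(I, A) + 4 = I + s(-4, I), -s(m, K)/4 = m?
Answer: 961/9 ≈ 106.78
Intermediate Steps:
s(m, K) = -4*m
L(I, A) = 4 + I/3 (L(I, A) = -4/3 + (I - 4*(-4))/3 = -4/3 + (I + 16)/3 = -4/3 + (16 + I)/3 = -4/3 + (16/3 + I/3) = 4 + I/3)
(L(3*6 - 5, 6) + 2)**2 = ((4 + (3*6 - 5)/3) + 2)**2 = ((4 + (18 - 5)/3) + 2)**2 = ((4 + (1/3)*13) + 2)**2 = ((4 + 13/3) + 2)**2 = (25/3 + 2)**2 = (31/3)**2 = 961/9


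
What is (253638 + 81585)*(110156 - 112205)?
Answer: -686871927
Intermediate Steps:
(253638 + 81585)*(110156 - 112205) = 335223*(-2049) = -686871927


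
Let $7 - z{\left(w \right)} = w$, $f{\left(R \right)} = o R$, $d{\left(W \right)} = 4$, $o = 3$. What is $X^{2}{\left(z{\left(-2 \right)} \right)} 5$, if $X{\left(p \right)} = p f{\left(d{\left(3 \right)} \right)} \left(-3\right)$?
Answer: $524880$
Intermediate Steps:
$f{\left(R \right)} = 3 R$
$z{\left(w \right)} = 7 - w$
$X{\left(p \right)} = - 36 p$ ($X{\left(p \right)} = p 3 \cdot 4 \left(-3\right) = p 12 \left(-3\right) = 12 p \left(-3\right) = - 36 p$)
$X^{2}{\left(z{\left(-2 \right)} \right)} 5 = \left(- 36 \left(7 - -2\right)\right)^{2} \cdot 5 = \left(- 36 \left(7 + 2\right)\right)^{2} \cdot 5 = \left(\left(-36\right) 9\right)^{2} \cdot 5 = \left(-324\right)^{2} \cdot 5 = 104976 \cdot 5 = 524880$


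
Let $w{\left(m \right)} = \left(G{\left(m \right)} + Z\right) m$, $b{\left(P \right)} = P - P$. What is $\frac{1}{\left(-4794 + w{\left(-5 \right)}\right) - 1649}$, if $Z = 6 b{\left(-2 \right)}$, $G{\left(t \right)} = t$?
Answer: $- \frac{1}{6418} \approx -0.00015581$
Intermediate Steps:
$b{\left(P \right)} = 0$
$Z = 0$ ($Z = 6 \cdot 0 = 0$)
$w{\left(m \right)} = m^{2}$ ($w{\left(m \right)} = \left(m + 0\right) m = m m = m^{2}$)
$\frac{1}{\left(-4794 + w{\left(-5 \right)}\right) - 1649} = \frac{1}{\left(-4794 + \left(-5\right)^{2}\right) - 1649} = \frac{1}{\left(-4794 + 25\right) - 1649} = \frac{1}{-4769 - 1649} = \frac{1}{-6418} = - \frac{1}{6418}$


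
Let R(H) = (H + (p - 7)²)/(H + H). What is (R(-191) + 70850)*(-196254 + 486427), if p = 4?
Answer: 3926749002293/191 ≈ 2.0559e+10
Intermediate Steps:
R(H) = (9 + H)/(2*H) (R(H) = (H + (4 - 7)²)/(H + H) = (H + (-3)²)/((2*H)) = (H + 9)*(1/(2*H)) = (9 + H)*(1/(2*H)) = (9 + H)/(2*H))
(R(-191) + 70850)*(-196254 + 486427) = ((½)*(9 - 191)/(-191) + 70850)*(-196254 + 486427) = ((½)*(-1/191)*(-182) + 70850)*290173 = (91/191 + 70850)*290173 = (13532441/191)*290173 = 3926749002293/191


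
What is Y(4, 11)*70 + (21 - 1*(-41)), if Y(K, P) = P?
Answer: 832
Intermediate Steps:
Y(4, 11)*70 + (21 - 1*(-41)) = 11*70 + (21 - 1*(-41)) = 770 + (21 + 41) = 770 + 62 = 832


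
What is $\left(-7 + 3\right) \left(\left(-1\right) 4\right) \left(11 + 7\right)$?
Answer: $288$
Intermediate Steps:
$\left(-7 + 3\right) \left(\left(-1\right) 4\right) \left(11 + 7\right) = \left(-4\right) \left(-4\right) 18 = 16 \cdot 18 = 288$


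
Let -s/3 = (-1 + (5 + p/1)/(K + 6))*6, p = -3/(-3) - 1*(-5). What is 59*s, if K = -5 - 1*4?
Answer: 4956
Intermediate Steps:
p = 6 (p = -3*(-⅓) + 5 = 1 + 5 = 6)
K = -9 (K = -5 - 4 = -9)
s = 84 (s = -3*(-1 + (5 + 6/1)/(-9 + 6))*6 = -3*(-1 + (5 + 6*1)/(-3))*6 = -3*(-1 + (5 + 6)*(-⅓))*6 = -3*(-1 + 11*(-⅓))*6 = -3*(-1 - 11/3)*6 = -(-14)*6 = -3*(-28) = 84)
59*s = 59*84 = 4956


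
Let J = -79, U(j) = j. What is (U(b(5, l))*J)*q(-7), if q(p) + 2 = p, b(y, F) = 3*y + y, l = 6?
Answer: 14220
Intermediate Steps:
b(y, F) = 4*y
q(p) = -2 + p
(U(b(5, l))*J)*q(-7) = ((4*5)*(-79))*(-2 - 7) = (20*(-79))*(-9) = -1580*(-9) = 14220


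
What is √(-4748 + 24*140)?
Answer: 2*I*√347 ≈ 37.256*I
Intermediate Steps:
√(-4748 + 24*140) = √(-4748 + 3360) = √(-1388) = 2*I*√347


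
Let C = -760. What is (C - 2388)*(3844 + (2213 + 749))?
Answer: -21425288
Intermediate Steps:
(C - 2388)*(3844 + (2213 + 749)) = (-760 - 2388)*(3844 + (2213 + 749)) = -3148*(3844 + 2962) = -3148*6806 = -21425288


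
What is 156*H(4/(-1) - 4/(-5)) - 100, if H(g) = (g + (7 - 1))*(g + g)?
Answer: -72388/25 ≈ -2895.5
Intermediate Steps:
H(g) = 2*g*(6 + g) (H(g) = (g + 6)*(2*g) = (6 + g)*(2*g) = 2*g*(6 + g))
156*H(4/(-1) - 4/(-5)) - 100 = 156*(2*(4/(-1) - 4/(-5))*(6 + (4/(-1) - 4/(-5)))) - 100 = 156*(2*(4*(-1) - 4*(-1/5))*(6 + (4*(-1) - 4*(-1/5)))) - 100 = 156*(2*(-4 + 4/5)*(6 + (-4 + 4/5))) - 100 = 156*(2*(-16/5)*(6 - 16/5)) - 100 = 156*(2*(-16/5)*(14/5)) - 100 = 156*(-448/25) - 100 = -69888/25 - 100 = -72388/25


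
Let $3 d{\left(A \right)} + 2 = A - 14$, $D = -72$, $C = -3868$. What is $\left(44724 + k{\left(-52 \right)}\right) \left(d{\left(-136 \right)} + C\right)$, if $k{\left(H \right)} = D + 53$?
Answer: $- \frac{525551980}{3} \approx -1.7518 \cdot 10^{8}$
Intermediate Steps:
$d{\left(A \right)} = - \frac{16}{3} + \frac{A}{3}$ ($d{\left(A \right)} = - \frac{2}{3} + \frac{A - 14}{3} = - \frac{2}{3} + \frac{-14 + A}{3} = - \frac{2}{3} + \left(- \frac{14}{3} + \frac{A}{3}\right) = - \frac{16}{3} + \frac{A}{3}$)
$k{\left(H \right)} = -19$ ($k{\left(H \right)} = -72 + 53 = -19$)
$\left(44724 + k{\left(-52 \right)}\right) \left(d{\left(-136 \right)} + C\right) = \left(44724 - 19\right) \left(\left(- \frac{16}{3} + \frac{1}{3} \left(-136\right)\right) - 3868\right) = 44705 \left(\left(- \frac{16}{3} - \frac{136}{3}\right) - 3868\right) = 44705 \left(- \frac{152}{3} - 3868\right) = 44705 \left(- \frac{11756}{3}\right) = - \frac{525551980}{3}$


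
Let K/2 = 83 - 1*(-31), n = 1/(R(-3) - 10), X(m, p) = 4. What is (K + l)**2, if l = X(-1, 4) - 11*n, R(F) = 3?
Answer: 2673225/49 ≈ 54556.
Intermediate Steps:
n = -1/7 (n = 1/(3 - 10) = 1/(-7) = -1/7 ≈ -0.14286)
K = 228 (K = 2*(83 - 1*(-31)) = 2*(83 + 31) = 2*114 = 228)
l = 39/7 (l = 4 - 11*(-1/7) = 4 + 11/7 = 39/7 ≈ 5.5714)
(K + l)**2 = (228 + 39/7)**2 = (1635/7)**2 = 2673225/49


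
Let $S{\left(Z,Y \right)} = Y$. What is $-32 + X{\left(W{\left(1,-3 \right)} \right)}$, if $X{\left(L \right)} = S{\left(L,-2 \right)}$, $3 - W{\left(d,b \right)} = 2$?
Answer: $-34$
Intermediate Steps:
$W{\left(d,b \right)} = 1$ ($W{\left(d,b \right)} = 3 - 2 = 1$)
$X{\left(L \right)} = -2$
$-32 + X{\left(W{\left(1,-3 \right)} \right)} = -32 - 2 = -34$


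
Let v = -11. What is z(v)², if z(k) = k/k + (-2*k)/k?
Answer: 1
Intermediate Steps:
z(k) = -1 (z(k) = 1 - 2 = -1)
z(v)² = (-1)² = 1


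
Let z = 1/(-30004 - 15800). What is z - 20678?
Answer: -947135113/45804 ≈ -20678.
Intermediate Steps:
z = -1/45804 (z = 1/(-45804) = -1/45804 ≈ -2.1832e-5)
z - 20678 = -1/45804 - 20678 = -947135113/45804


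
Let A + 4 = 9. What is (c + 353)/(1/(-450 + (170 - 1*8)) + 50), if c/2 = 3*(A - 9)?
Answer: 13536/2057 ≈ 6.5805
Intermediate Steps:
A = 5 (A = -4 + 9 = 5)
c = -24 (c = 2*(3*(5 - 9)) = 2*(3*(-4)) = 2*(-12) = -24)
(c + 353)/(1/(-450 + (170 - 1*8)) + 50) = (-24 + 353)/(1/(-450 + (170 - 1*8)) + 50) = 329/(1/(-450 + (170 - 8)) + 50) = 329/(1/(-450 + 162) + 50) = 329/(1/(-288) + 50) = 329/(-1/288 + 50) = 329/(14399/288) = 329*(288/14399) = 13536/2057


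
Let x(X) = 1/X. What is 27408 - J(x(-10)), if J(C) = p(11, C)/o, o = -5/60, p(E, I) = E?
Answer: 27540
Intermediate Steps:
o = -1/12 (o = -5*1/60 = -1/12 ≈ -0.083333)
J(C) = -132 (J(C) = 11/(-1/12) = 11*(-12) = -132)
27408 - J(x(-10)) = 27408 - 1*(-132) = 27408 + 132 = 27540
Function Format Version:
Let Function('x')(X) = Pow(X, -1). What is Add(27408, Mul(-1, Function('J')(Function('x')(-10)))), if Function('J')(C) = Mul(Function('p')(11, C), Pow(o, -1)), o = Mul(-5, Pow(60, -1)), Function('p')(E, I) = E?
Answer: 27540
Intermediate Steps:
o = Rational(-1, 12) (o = Mul(-5, Rational(1, 60)) = Rational(-1, 12) ≈ -0.083333)
Function('J')(C) = -132 (Function('J')(C) = Mul(11, Pow(Rational(-1, 12), -1)) = Mul(11, -12) = -132)
Add(27408, Mul(-1, Function('J')(Function('x')(-10)))) = Add(27408, Mul(-1, -132)) = Add(27408, 132) = 27540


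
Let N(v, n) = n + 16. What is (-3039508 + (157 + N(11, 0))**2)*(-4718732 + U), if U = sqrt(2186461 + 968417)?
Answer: 14201396733828 - 9028737*sqrt(350542) ≈ 1.4196e+13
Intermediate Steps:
N(v, n) = 16 + n
U = 3*sqrt(350542) (U = sqrt(3154878) = 3*sqrt(350542) ≈ 1776.2)
(-3039508 + (157 + N(11, 0))**2)*(-4718732 + U) = (-3039508 + (157 + (16 + 0))**2)*(-4718732 + 3*sqrt(350542)) = (-3039508 + (157 + 16)**2)*(-4718732 + 3*sqrt(350542)) = (-3039508 + 173**2)*(-4718732 + 3*sqrt(350542)) = (-3039508 + 29929)*(-4718732 + 3*sqrt(350542)) = -3009579*(-4718732 + 3*sqrt(350542)) = 14201396733828 - 9028737*sqrt(350542)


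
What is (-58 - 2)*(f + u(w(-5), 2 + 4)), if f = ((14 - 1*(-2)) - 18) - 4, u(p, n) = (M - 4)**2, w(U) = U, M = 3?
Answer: 300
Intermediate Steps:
u(p, n) = 1 (u(p, n) = (3 - 4)**2 = (-1)**2 = 1)
f = -6 (f = ((14 + 2) - 18) - 4 = (16 - 18) - 4 = -2 - 4 = -6)
(-58 - 2)*(f + u(w(-5), 2 + 4)) = (-58 - 2)*(-6 + 1) = -60*(-5) = 300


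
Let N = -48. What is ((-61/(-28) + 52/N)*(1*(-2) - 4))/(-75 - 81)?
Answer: 23/546 ≈ 0.042125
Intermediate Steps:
((-61/(-28) + 52/N)*(1*(-2) - 4))/(-75 - 81) = ((-61/(-28) + 52/(-48))*(1*(-2) - 4))/(-75 - 81) = ((-61*(-1/28) + 52*(-1/48))*(-2 - 4))/(-156) = ((61/28 - 13/12)*(-6))*(-1/156) = ((23/21)*(-6))*(-1/156) = -46/7*(-1/156) = 23/546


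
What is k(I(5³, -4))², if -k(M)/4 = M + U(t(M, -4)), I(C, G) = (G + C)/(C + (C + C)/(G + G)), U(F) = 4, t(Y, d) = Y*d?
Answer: 62980096/140625 ≈ 447.86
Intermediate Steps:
I(C, G) = (C + G)/(C + C/G) (I(C, G) = (C + G)/(C + (2*C)/((2*G))) = (C + G)/(C + (2*C)*(1/(2*G))) = (C + G)/(C + C/G))
k(M) = -16 - 4*M (k(M) = -4*(M + 4) = -4*(4 + M) = -16 - 4*M)
k(I(5³, -4))² = (-16 - (-16)*(5³ - 4)/((5³)*(1 - 4)))² = (-16 - (-16)*(125 - 4)/(125*(-3)))² = (-16 - (-16)*(-1)*121/(125*3))² = (-16 - 4*484/375)² = (-16 - 1936/375)² = (-7936/375)² = 62980096/140625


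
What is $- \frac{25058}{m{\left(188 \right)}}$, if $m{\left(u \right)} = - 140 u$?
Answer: $\frac{12529}{13160} \approx 0.95205$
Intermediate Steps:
$- \frac{25058}{m{\left(188 \right)}} = - \frac{25058}{\left(-140\right) 188} = - \frac{25058}{-26320} = - \frac{25058 \left(-1\right)}{26320} = \left(-1\right) \left(- \frac{12529}{13160}\right) = \frac{12529}{13160}$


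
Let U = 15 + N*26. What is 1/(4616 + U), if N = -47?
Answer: 1/3409 ≈ 0.00029334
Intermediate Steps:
U = -1207 (U = 15 - 47*26 = 15 - 1222 = -1207)
1/(4616 + U) = 1/(4616 - 1207) = 1/3409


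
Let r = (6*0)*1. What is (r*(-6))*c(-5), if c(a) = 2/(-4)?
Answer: 0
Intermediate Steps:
c(a) = -½ (c(a) = 2*(-¼) = -½)
r = 0 (r = 0*1 = 0)
(r*(-6))*c(-5) = (0*(-6))*(-½) = 0*(-½) = 0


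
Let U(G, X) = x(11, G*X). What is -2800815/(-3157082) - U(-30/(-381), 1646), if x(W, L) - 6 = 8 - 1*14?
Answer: 2800815/3157082 ≈ 0.88715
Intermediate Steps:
x(W, L) = 0 (x(W, L) = 6 + (8 - 1*14) = 6 + (8 - 14) = 6 - 6 = 0)
U(G, X) = 0
-2800815/(-3157082) - U(-30/(-381), 1646) = -2800815/(-3157082) - 1*0 = -2800815*(-1/3157082) + 0 = 2800815/3157082 + 0 = 2800815/3157082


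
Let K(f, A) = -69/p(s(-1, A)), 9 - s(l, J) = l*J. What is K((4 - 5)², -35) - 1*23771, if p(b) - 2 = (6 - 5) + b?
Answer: -23768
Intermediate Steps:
s(l, J) = 9 - J*l (s(l, J) = 9 - l*J = 9 - J*l)
p(b) = 3 + b (p(b) = 2 + ((6 - 5) + b) = 2 + (1 + b) = 3 + b)
K(f, A) = -69/(12 + A) (K(f, A) = -69/(3 + (9 - 1*A*(-1))) = -69/(3 + (9 + A)) = -69/(12 + A))
K((4 - 5)², -35) - 1*23771 = 69/(-12 - 1*(-35)) - 1*23771 = 69/(-12 + 35) - 23771 = 69/23 - 23771 = 69*(1/23) - 23771 = 3 - 23771 = -23768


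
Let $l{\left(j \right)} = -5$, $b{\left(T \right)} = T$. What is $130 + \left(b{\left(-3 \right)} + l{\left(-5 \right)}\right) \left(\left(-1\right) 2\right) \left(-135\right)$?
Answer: $-2030$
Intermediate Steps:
$130 + \left(b{\left(-3 \right)} + l{\left(-5 \right)}\right) \left(\left(-1\right) 2\right) \left(-135\right) = 130 + \left(-3 - 5\right) \left(\left(-1\right) 2\right) \left(-135\right) = 130 + \left(-8\right) \left(-2\right) \left(-135\right) = 130 + 16 \left(-135\right) = 130 - 2160 = -2030$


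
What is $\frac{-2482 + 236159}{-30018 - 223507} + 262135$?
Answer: $\frac{66457542198}{253525} \approx 2.6213 \cdot 10^{5}$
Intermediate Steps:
$\frac{-2482 + 236159}{-30018 - 223507} + 262135 = \frac{233677}{-253525} + 262135 = 233677 \left(- \frac{1}{253525}\right) + 262135 = - \frac{233677}{253525} + 262135 = \frac{66457542198}{253525}$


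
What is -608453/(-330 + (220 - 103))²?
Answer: -608453/45369 ≈ -13.411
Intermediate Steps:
-608453/(-330 + (220 - 103))² = -608453/(-330 + 117)² = -608453/((-213)²) = -608453/45369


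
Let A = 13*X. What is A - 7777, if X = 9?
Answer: -7660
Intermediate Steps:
A = 117 (A = 13*9 = 117)
A - 7777 = 117 - 7777 = -7660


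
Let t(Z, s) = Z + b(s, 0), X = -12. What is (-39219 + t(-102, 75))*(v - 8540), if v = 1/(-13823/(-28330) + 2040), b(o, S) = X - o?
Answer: 19454624130330720/57807023 ≈ 3.3654e+8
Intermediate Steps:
b(o, S) = -12 - o
t(Z, s) = -12 + Z - s (t(Z, s) = Z + (-12 - s) = -12 + Z - s)
v = 28330/57807023 (v = 1/(-13823*(-1/28330) + 2040) = 1/(13823/28330 + 2040) = 1/(57807023/28330) = 28330/57807023 ≈ 0.00049008)
(-39219 + t(-102, 75))*(v - 8540) = (-39219 + (-12 - 102 - 1*75))*(28330/57807023 - 8540) = (-39219 + (-12 - 102 - 75))*(-493671948090/57807023) = (-39219 - 189)*(-493671948090/57807023) = -39408*(-493671948090/57807023) = 19454624130330720/57807023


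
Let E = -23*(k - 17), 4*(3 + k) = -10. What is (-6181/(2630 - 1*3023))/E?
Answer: 12362/406755 ≈ 0.030392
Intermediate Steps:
k = -11/2 (k = -3 + (¼)*(-10) = -3 - 5/2 = -11/2 ≈ -5.5000)
E = 1035/2 (E = -23*(-11/2 - 17) = -23*(-45/2) = 1035/2 ≈ 517.50)
(-6181/(2630 - 1*3023))/E = (-6181/(2630 - 1*3023))/(1035/2) = -6181/(2630 - 3023)*(2/1035) = -6181/(-393)*(2/1035) = -6181*(-1/393)*(2/1035) = (6181/393)*(2/1035) = 12362/406755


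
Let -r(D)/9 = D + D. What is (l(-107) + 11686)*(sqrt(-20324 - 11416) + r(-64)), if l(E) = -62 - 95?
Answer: 13281408 + 530334*I*sqrt(15) ≈ 1.3281e+7 + 2.054e+6*I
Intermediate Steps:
l(E) = -157
r(D) = -18*D (r(D) = -9*(D + D) = -18*D)
(l(-107) + 11686)*(sqrt(-20324 - 11416) + r(-64)) = (-157 + 11686)*(sqrt(-20324 - 11416) - 18*(-64)) = 11529*(sqrt(-31740) + 1152) = 11529*(46*I*sqrt(15) + 1152) = 11529*(1152 + 46*I*sqrt(15)) = 13281408 + 530334*I*sqrt(15)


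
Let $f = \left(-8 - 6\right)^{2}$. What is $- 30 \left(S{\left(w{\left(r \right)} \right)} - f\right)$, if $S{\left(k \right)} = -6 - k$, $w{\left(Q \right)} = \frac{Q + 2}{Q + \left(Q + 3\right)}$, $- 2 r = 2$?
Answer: $6090$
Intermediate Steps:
$r = -1$ ($r = \left(- \frac{1}{2}\right) 2 = -1$)
$f = 196$ ($f = \left(-14\right)^{2} = 196$)
$w{\left(Q \right)} = \frac{2 + Q}{3 + 2 Q}$ ($w{\left(Q \right)} = \frac{2 + Q}{Q + \left(3 + Q\right)} = \frac{2 + Q}{3 + 2 Q}$)
$- 30 \left(S{\left(w{\left(r \right)} \right)} - f\right) = - 30 \left(\left(-6 - \frac{2 - 1}{3 + 2 \left(-1\right)}\right) - 196\right) = - 30 \left(\left(-6 - \frac{1}{3 - 2} \cdot 1\right) - 196\right) = - 30 \left(\left(-6 - 1^{-1} \cdot 1\right) - 196\right) = - 30 \left(\left(-6 - 1 \cdot 1\right) - 196\right) = - 30 \left(\left(-6 - 1\right) - 196\right) = - 30 \left(-7 - 196\right) = \left(-30\right) \left(-203\right) = 6090$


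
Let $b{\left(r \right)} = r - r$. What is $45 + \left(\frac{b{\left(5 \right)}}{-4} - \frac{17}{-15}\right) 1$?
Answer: $\frac{692}{15} \approx 46.133$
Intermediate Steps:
$b{\left(r \right)} = 0$
$45 + \left(\frac{b{\left(5 \right)}}{-4} - \frac{17}{-15}\right) 1 = 45 + \left(\frac{0}{-4} - \frac{17}{-15}\right) 1 = 45 + \left(0 \left(- \frac{1}{4}\right) - - \frac{17}{15}\right) 1 = 45 + \left(0 + \frac{17}{15}\right) 1 = 45 + \frac{17}{15} \cdot 1 = 45 + \frac{17}{15} = \frac{692}{15}$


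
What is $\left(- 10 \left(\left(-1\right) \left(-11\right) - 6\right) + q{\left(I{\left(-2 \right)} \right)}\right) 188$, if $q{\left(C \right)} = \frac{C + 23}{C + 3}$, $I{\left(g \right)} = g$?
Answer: $-5452$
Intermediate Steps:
$q{\left(C \right)} = \frac{23 + C}{3 + C}$
$\left(- 10 \left(\left(-1\right) \left(-11\right) - 6\right) + q{\left(I{\left(-2 \right)} \right)}\right) 188 = \left(- 10 \left(\left(-1\right) \left(-11\right) - 6\right) + \frac{23 - 2}{3 - 2}\right) 188 = \left(- 10 \left(11 - 6\right) + 1^{-1} \cdot 21\right) 188 = \left(\left(-10\right) 5 + 1 \cdot 21\right) 188 = \left(-50 + 21\right) 188 = \left(-29\right) 188 = -5452$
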